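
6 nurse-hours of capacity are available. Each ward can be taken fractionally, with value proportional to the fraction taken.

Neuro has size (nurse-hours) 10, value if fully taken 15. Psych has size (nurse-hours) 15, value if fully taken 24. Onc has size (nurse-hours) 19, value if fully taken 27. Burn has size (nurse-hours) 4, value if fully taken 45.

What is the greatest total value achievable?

Best value per unit of size first: Burn 45/4≈11.2, Psych 24/15≈1.6, Neuro 15/10≈1.5, Onc 27/19≈1.42.
All 4 nurse-hours of Burn fit (value 45) — 2 remain.
2 nurse-hours left: a 2/15 share of Psych gives 24×2/15 = 3.2.
Total value = 48.2.

48.2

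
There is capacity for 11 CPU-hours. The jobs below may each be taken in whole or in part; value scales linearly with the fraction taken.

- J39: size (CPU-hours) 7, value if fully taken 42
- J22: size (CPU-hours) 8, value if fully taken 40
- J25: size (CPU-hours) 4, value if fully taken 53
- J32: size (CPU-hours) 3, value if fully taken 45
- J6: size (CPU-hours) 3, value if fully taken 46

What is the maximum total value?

150

Best value per unit of size first: J6 46/3≈15.3, J32 45/3≈15, J25 53/4≈13.2, J39 42/7≈6, J22 40/8≈5.
J6: take in full, 3 CPU-hours for value 46 → 8 left.
All 3 CPU-hours of J32 fit (value 45) → 5 remain.
All 4 CPU-hours of J25 fit (value 53) → 1 remain.
Only 1 CPU-hours remain; take 1/7 of J39 for value 42×1/7 = 6.
Total value = 150.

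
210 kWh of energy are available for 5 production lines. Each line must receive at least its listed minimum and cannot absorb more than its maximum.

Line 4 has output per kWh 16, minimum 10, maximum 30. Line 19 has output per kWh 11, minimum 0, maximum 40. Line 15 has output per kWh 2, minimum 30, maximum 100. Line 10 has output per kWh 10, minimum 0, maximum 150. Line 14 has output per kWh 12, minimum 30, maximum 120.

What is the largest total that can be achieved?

2310

Meeting every minimum uses 10+0+30+0+30 = 70 kWh, leaving 140.
Highest output per kWh first: Line 4 16 > Line 14 12 > Line 19 11 > Line 10 10 > Line 15 2.
Line 4 takes 20 more to reach its cap of 30 ; 120 left.
Give Line 14 90 more to hit its cap of 120 ; 30 left.
Line 19: +30 (room for 40) → 30. Pool exhausted.
Total = 16×30 + 11×30 + 2×30 + 12×120 = 2310.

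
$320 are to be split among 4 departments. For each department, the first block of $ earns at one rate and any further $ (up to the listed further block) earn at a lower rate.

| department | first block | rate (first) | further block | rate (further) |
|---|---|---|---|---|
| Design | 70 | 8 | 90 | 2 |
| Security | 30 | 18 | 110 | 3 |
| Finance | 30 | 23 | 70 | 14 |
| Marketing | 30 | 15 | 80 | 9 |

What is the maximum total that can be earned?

3970

Treat each block as its own option and order by rate: Finance/tier1 23 > Security/tier1 18 > Marketing/tier1 15 > Finance/tier2 14 > Marketing/tier2 9 > Design/tier1 8 > Security/tier2 3 > Design/tier2 2.
Finance/tier1 (23): +30 ; 290 left.
Security tier1 at 18: fill all 30 ; 260 left.
Fill Marketing tier1 block (30 at 15) ; 230 left.
Finance tier2 at 14: fill all 70 ; 160 left.
Marketing tier2 at 9: fill all 80 ; 80 left.
Design/tier1 (8): +70 ; 10 left.
10 remain; put them into Security tier2 at 3.
Total = 23×30 + 18×30 + 15×30 + 14×70 + 9×80 + 8×70 + 3×10 = 3970.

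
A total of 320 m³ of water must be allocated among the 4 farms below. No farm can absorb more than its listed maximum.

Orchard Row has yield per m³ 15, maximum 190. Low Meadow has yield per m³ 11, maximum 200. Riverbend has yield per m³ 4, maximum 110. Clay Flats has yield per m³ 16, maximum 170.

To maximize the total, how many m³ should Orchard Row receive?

150

Rank by yield per m³: Clay Flats 16 > Orchard Row 15 > Low Meadow 11 > Riverbend 4.
Give Clay Flats 170 to hit its cap of 170 → 150 left.
Only 150 left; Orchard Row takes them to reach 150.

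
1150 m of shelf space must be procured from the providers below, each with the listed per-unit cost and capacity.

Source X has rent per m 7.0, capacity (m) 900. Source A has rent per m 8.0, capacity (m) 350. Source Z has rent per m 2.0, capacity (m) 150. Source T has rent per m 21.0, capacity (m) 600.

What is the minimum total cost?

Use providers in increasing cost order.
Take 150 from Source Z at 2.0 → need 1000 more.
Take 900 from Source X at 7.0 → need 100 more.
Source A at 8.0: take 100 of its 350 → requirement met.
Source T: unused.
Cost = 150×2.0 + 900×7.0 + 100×8.0 = 7400.

7400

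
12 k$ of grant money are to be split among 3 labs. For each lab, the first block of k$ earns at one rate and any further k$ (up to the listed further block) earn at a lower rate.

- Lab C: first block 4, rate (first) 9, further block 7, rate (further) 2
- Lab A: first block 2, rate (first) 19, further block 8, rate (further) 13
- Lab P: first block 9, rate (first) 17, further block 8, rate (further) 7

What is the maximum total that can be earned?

Order all 6 blocks by rate: Lab A/first 19 > Lab P/first 17 > Lab A/second 13 > Lab C/first 9 > Lab P/second 7 > Lab C/second 2.
Fill Lab A first block (2 at 19) ; 10 left.
Fill Lab P first block (9 at 17) ; 1 left.
Lab A second at 13: only 1 left, fill 1.
Total = 19×2 + 17×9 + 13×1 = 204.

204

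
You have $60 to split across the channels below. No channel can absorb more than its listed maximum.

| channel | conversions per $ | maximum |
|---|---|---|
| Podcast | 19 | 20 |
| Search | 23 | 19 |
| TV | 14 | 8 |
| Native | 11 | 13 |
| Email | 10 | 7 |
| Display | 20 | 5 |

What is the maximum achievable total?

1117

Order the channels by conversions per $: Search 23 > Display 20 > Podcast 19 > TV 14 > Native 11 > Email 10.
Search: +19 to 19 (cap) ; 41 left.
Display takes 5 to reach its cap of 5 ; 36 left.
Podcast takes 20 to reach its cap of 20 ; 16 left.
TV: +8 to 8 (cap) ; 8 left.
Native has room for 13 but only 8 remain, so it gets 8.
Total = 19×20 + 23×19 + 14×8 + 11×8 + 20×5 = 1117.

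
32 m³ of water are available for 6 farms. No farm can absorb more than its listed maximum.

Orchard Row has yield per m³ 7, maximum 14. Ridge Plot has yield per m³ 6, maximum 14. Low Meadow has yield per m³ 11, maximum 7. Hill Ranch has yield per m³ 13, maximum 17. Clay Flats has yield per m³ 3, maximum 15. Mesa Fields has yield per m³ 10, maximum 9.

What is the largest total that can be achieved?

Rank by yield per m³: Hill Ranch 13 > Low Meadow 11 > Mesa Fields 10 > Orchard Row 7 > Ridge Plot 6 > Clay Flats 3.
Hill Ranch: +17 to 17 (cap) ; 15 left.
Give Low Meadow 7 to hit its cap of 7 ; 8 left.
Mesa Fields: +8 (room for 9) → 8. Pool exhausted.
Total = 11×7 + 13×17 + 10×8 = 378.

378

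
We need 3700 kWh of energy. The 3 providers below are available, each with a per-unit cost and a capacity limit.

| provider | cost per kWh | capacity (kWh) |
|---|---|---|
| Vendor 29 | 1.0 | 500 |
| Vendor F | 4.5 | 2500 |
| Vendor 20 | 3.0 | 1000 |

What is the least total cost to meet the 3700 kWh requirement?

Fill from the cheapest provider first.
Take 500 from Vendor 29 at 1.0 — need 3200 more.
Take 1000 from Vendor 20 at 3.0 — need 2200 more.
Vendor F at 4.5: take 2200 of its 2500 — requirement met.
Cost = 500×1.0 + 1000×3.0 + 2200×4.5 = 13400.

13400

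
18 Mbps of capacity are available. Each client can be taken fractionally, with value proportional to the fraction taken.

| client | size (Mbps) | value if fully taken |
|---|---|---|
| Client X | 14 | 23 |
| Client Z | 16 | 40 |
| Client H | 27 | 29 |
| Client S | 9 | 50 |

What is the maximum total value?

Rank by value-to-size ratio: Client S 50/9≈5.56, Client Z 40/16≈2.5, Client X 23/14≈1.64, Client H 29/27≈1.07.
All 9 Mbps of Client S fit (value 50) → 9 remain.
9 Mbps left: a 9/16 share of Client Z gives 40×9/16 = 22.5.
Total value = 72.5.

72.5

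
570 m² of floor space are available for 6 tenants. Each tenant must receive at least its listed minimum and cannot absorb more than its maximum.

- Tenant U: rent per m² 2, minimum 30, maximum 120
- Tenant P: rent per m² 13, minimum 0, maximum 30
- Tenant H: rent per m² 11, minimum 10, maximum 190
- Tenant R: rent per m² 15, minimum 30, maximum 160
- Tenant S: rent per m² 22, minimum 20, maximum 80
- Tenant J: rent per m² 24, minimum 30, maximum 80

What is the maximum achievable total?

8620

Meeting every minimum uses 30+0+10+30+20+30 = 120 m², leaving 450.
Rank by rent per m²: Tenant J 24 > Tenant S 22 > Tenant R 15 > Tenant P 13 > Tenant H 11 > Tenant U 2.
Give Tenant J 50 more to hit its cap of 80 — 400 left.
Give Tenant S 60 more to hit its cap of 80 — 340 left.
Give Tenant R 130 more to hit its cap of 160 — 210 left.
Tenant P: +30 to 30 (cap) — 180 left.
Give Tenant H 180 more to hit its cap of 190 — 0 left.
Total = 2×30 + 13×30 + 11×190 + 15×160 + 22×80 + 24×80 = 8620.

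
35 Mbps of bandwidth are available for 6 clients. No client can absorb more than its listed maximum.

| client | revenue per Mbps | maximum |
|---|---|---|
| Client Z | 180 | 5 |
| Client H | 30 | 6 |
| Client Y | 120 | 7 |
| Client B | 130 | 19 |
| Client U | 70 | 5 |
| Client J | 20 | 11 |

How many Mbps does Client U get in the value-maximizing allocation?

4

Rank by revenue per Mbps: Client Z 180 > Client B 130 > Client Y 120 > Client U 70 > Client H 30 > Client J 20.
Client Z: +5 to 5 (cap) — 30 left.
Client B: +19 to 19 (cap) — 11 left.
Client Y: +7 to 7 (cap) — 4 left.
Client U: +4 (room for 5) → 4. Pool exhausted.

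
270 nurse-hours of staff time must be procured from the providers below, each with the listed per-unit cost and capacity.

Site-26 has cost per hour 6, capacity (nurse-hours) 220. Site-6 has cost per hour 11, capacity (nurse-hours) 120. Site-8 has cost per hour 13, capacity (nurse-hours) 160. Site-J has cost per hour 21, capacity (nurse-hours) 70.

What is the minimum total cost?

Fill from the cheapest provider first.
Take 220 from Site-26 at 6 — need 50 more.
Site-6 at 11: take 50 of its 120 — requirement met.
Site-8, Site-J: unused.
Cost = 220×6 + 50×11 = 1870.

1870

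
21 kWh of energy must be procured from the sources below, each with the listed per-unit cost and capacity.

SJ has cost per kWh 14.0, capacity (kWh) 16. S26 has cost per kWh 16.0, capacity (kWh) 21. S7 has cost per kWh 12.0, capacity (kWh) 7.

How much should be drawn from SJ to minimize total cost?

14

Use sources in increasing cost order.
S7 (12.0): use full 7 → 14 kWh to go.
SJ (14.0): take the remaining 14 → done.
S26: unused.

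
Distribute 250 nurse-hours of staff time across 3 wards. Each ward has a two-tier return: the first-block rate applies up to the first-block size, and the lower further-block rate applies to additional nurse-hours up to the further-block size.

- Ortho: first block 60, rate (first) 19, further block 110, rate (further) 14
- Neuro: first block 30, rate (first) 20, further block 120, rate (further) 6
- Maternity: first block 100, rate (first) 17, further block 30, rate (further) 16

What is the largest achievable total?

Treat each block as its own option and order by rate: Neuro/tier1 20 > Ortho/tier1 19 > Maternity/tier1 17 > Maternity/tier2 16 > Ortho/tier2 14 > Neuro/tier2 6.
Fill Neuro tier1 block (30 at 20) → 220 left.
Ortho tier1 at 19: fill all 60 → 160 left.
Maternity tier1 at 17: fill all 100 → 60 left.
Fill Maternity tier2 block (30 at 16) → 30 left.
Ortho tier2 at 14: only 30 left, fill 30.
Total = 20×30 + 19×60 + 17×100 + 16×30 + 14×30 = 4340.

4340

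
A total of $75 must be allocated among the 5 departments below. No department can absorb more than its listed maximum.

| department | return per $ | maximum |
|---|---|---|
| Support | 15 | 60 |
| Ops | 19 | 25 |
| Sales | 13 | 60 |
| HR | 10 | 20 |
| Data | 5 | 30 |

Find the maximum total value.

Highest return per $ first: Ops 19 > Support 15 > Sales 13 > HR 10 > Data 5.
Ops: +25 to 25 (cap) — 50 left.
Only 50 left; Support takes them to reach 50.
Total = 15×50 + 19×25 = 1225.

1225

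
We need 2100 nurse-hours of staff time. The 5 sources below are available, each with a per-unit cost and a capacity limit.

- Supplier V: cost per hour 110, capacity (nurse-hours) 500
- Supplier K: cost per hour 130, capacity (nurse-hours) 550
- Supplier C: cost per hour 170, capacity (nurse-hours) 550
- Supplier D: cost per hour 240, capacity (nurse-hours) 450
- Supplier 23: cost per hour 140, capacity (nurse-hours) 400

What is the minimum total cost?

300000

Fill from the cheapest source first.
Supplier V at 110: take all 500 nurse-hours → 1600 still needed.
Supplier K (130): use full 550 → 1050 nurse-hours to go.
Supplier 23 at 140: take all 400 nurse-hours → 650 still needed.
Supplier C at 170: take all 550 nurse-hours → 100 still needed.
Supplier D (240): take the remaining 100 → done.
Cost = 500×110 + 550×130 + 400×140 + 550×170 + 100×240 = 300000.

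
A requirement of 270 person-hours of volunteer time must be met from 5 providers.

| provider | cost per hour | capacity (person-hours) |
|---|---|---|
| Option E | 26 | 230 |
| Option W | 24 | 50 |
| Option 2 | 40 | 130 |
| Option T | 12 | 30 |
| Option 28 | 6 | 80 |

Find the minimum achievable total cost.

4900

Cheapest first:
Option 28 (6): use full 80 ; 190 person-hours to go.
Option T at 12: take all 30 person-hours ; 160 still needed.
Take 50 from Option W at 24 ; need 110 more.
Take 110 from Option E at 26 to finish.
Option 2: unused.
Cost = 80×6 + 30×12 + 50×24 + 110×26 = 4900.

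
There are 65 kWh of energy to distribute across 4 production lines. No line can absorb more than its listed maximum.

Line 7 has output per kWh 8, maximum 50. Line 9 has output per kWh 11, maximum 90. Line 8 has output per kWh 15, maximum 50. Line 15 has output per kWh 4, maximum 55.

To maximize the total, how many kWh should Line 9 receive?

15

Order the production lines by output per kWh: Line 8 15 > Line 9 11 > Line 7 8 > Line 15 4.
Line 8: +50 to 50 (cap) — 15 left.
Only 15 left; Line 9 takes them to reach 15.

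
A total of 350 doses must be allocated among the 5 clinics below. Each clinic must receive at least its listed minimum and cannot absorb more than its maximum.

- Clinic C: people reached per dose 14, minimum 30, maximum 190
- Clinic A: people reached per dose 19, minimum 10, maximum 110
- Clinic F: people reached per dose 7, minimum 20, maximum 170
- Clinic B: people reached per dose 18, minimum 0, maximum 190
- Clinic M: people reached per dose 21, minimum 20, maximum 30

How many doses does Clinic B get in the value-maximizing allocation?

Meeting every minimum uses 30+10+20+0+20 = 80 doses, leaving 270.
Rank by people reached per dose: Clinic M 21 > Clinic A 19 > Clinic B 18 > Clinic C 14 > Clinic F 7.
Give Clinic M 10 more to hit its cap of 30 — 260 left.
Give Clinic A 100 more to hit its cap of 110 — 160 left.
Clinic B has room for 190 more but only 160 remain, so it gets 160.

160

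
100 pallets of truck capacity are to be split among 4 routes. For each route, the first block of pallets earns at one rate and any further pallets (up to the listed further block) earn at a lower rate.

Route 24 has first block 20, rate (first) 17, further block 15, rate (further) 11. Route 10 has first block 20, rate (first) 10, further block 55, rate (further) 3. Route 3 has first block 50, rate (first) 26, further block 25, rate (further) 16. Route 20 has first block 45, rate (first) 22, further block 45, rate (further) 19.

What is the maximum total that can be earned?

Rank every tier by rate: Route 3/T1 26 > Route 20/T1 22 > Route 20/T2 19 > Route 24/T1 17 > Route 3/T2 16 > Route 24/T2 11 > Route 10/T1 10 > Route 10/T2 3.
Route 3/T1 (26): +50 ; 50 left.
Route 20 T1 at 22: fill all 45 ; 5 left.
Route 20/T2: +5 of 45 at 19; pool empty.
Total = 26×50 + 22×45 + 19×5 = 2385.

2385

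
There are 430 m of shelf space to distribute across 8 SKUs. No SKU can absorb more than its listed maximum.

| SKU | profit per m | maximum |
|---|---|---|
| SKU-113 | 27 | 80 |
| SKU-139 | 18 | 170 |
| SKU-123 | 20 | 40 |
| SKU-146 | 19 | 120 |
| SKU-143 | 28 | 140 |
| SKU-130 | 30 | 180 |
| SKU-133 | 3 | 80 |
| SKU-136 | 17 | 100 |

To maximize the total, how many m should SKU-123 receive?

30

Order the SKUs by profit per m: SKU-130 30 > SKU-143 28 > SKU-113 27 > SKU-123 20 > SKU-146 19 > SKU-139 18 > SKU-136 17 > SKU-133 3.
SKU-130: +180 to 180 (cap) → 250 left.
SKU-143 takes 140 to reach its cap of 140 → 110 left.
SKU-113 takes 80 to reach its cap of 80 → 30 left.
Only 30 left; SKU-123 takes them to reach 30.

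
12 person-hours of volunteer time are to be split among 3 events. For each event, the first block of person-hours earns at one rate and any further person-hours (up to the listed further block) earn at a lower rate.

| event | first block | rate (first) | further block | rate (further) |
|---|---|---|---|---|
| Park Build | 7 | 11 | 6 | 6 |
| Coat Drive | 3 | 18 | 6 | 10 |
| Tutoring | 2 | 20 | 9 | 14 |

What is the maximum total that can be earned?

Order all 6 blocks by rate: Tutoring/first 20 > Coat Drive/first 18 > Tutoring/second 14 > Park Build/first 11 > Coat Drive/second 10 > Park Build/second 6.
Fill Tutoring first block (2 at 20) ; 10 left.
Coat Drive first at 18: fill all 3 ; 7 left.
Tutoring/second: +7 of 9 at 14; pool empty.
Total = 20×2 + 18×3 + 14×7 = 192.

192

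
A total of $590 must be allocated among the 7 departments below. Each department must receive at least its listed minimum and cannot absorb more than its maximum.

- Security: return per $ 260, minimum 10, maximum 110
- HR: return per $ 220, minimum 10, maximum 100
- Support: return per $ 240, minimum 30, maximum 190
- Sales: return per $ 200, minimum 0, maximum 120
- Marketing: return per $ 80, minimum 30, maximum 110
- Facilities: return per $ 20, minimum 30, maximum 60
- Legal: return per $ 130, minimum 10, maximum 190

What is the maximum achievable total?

124500

Meeting every minimum uses 10+10+30+0+30+30+10 = 120 $, leaving 470.
Rank by return per $: Security 260 > Support 240 > HR 220 > Sales 200 > Legal 130 > Marketing 80 > Facilities 20.
Security: +100 to 110 (cap) → 370 left.
Support takes 160 more to reach its cap of 190 → 210 left.
HR: +90 to 100 (cap) → 120 left.
Give Sales 120 more to hit its cap of 120 → 0 left.
Total = 260×110 + 220×100 + 240×190 + 200×120 + 80×30 + 20×30 + 130×10 = 124500.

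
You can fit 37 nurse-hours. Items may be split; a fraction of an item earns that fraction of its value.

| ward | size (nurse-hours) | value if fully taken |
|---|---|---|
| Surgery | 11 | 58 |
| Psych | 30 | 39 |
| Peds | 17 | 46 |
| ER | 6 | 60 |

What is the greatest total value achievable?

Best value per unit of size first: ER 60/6≈10, Surgery 58/11≈5.27, Peds 46/17≈2.71, Psych 39/30≈1.3.
All 6 nurse-hours of ER fit (value 60) ; 31 remain.
Take all of Surgery (11 nurse-hours, value 58) ; 20 nurse-hours left.
Take all of Peds (17 nurse-hours, value 46) ; 3 nurse-hours left.
Fill the last 3 nurse-hours with part of Psych: 3/30 of it earns 3.9.
Total value = 167.9.

167.9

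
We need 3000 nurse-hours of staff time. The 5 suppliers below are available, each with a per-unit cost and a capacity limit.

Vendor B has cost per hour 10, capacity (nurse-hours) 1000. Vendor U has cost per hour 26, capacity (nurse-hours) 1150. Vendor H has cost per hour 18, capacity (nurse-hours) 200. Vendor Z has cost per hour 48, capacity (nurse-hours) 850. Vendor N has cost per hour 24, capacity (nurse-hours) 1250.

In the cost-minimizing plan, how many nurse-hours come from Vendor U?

550

Cheapest first:
Vendor B (10): use full 1000 ; 2000 nurse-hours to go.
Vendor H (18): use full 200 ; 1800 nurse-hours to go.
Take 1250 from Vendor N at 24 ; need 550 more.
Vendor U at 26: take 550 of its 1150 ; requirement met.
Vendor Z: unused.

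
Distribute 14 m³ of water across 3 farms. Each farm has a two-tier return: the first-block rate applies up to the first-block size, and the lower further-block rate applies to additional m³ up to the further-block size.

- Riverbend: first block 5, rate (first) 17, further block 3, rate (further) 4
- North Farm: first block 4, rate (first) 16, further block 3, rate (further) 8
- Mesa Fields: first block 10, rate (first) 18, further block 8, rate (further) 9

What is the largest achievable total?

Rank every tier by rate: Mesa Fields/tier1 18 > Riverbend/tier1 17 > North Farm/tier1 16 > Mesa Fields/tier2 9 > North Farm/tier2 8 > Riverbend/tier2 4.
Mesa Fields/tier1 (18): +10 — 4 left.
Riverbend/tier1: +4 of 5 at 17; pool empty.
Total = 18×10 + 17×4 = 248.

248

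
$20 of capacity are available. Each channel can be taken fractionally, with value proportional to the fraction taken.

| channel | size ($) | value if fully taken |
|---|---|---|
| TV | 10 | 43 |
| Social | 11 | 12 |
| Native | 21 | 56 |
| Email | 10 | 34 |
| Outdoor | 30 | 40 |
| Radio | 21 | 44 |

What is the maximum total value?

Best value per unit of size first: TV 43/10≈4.3, Email 34/10≈3.4, Native 56/21≈2.67, Radio 44/21≈2.1, Outdoor 40/30≈1.33, Social 12/11≈1.09.
Take all of TV (10 $, value 43) — 10 $ left.
Email: take in full, 10 $ for value 34 — 0 left.
Total value = 77.

77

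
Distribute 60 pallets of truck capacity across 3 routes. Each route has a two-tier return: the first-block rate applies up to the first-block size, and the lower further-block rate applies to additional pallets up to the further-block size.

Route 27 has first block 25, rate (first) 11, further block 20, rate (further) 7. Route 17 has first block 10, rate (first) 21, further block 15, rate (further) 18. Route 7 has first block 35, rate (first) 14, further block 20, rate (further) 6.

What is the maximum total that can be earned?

970

Treat each block as its own option and order by rate: Route 17/first 21 > Route 17/second 18 > Route 7/first 14 > Route 27/first 11 > Route 27/second 7 > Route 7/second 6.
Route 17 first at 21: fill all 10 → 50 left.
Fill Route 17 second block (15 at 18) → 35 left.
Route 7 first at 14: fill all 35 → 0 left.
Total = 21×10 + 18×15 + 14×35 = 970.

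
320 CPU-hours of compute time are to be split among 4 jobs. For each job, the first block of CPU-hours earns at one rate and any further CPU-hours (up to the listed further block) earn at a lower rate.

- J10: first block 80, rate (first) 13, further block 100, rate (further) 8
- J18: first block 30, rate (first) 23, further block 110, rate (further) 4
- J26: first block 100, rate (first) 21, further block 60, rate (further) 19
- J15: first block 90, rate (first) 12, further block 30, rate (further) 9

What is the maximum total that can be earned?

5570

Rank every tier by rate: J18/T1 23 > J26/T1 21 > J26/T2 19 > J10/T1 13 > J15/T1 12 > J15/T2 9 > J10/T2 8 > J18/T2 4.
Fill J18 T1 block (30 at 23) → 290 left.
Fill J26 T1 block (100 at 21) → 190 left.
J26 T2 at 19: fill all 60 → 130 left.
Fill J10 T1 block (80 at 13) → 50 left.
50 remain; put them into J15 T1 at 12.
Total = 23×30 + 21×100 + 19×60 + 13×80 + 12×50 = 5570.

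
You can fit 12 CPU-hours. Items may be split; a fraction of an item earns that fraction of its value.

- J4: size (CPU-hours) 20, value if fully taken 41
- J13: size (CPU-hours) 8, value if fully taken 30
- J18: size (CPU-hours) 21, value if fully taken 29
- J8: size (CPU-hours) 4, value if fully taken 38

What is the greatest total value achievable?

68

Sort by value density: J8 38/4≈9.5, J13 30/8≈3.75, J4 41/20≈2.05, J18 29/21≈1.38.
J8: take in full, 4 CPU-hours for value 38 → 8 left.
Take all of J13 (8 CPU-hours, value 30) → 0 CPU-hours left.
Total value = 68.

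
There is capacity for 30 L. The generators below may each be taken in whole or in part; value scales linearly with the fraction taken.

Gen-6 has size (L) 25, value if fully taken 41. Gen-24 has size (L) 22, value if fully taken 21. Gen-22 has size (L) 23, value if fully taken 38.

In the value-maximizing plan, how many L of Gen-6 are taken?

Sort by value density: Gen-22 38/23≈1.65, Gen-6 41/25≈1.64, Gen-24 21/22≈0.955.
All 23 L of Gen-22 fit (value 38) — 7 remain.
Fill the last 7 L with part of Gen-6: 7/25 of it earns 11.48.

7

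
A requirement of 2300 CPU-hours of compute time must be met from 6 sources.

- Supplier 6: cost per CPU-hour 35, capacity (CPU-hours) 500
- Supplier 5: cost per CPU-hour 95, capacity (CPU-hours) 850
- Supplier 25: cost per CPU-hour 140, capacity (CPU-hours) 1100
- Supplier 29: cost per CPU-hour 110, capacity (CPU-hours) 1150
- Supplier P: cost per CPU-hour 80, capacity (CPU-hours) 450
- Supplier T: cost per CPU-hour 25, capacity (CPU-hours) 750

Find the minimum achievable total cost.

Cheapest first:
Supplier T (25): use full 750 ; 1550 CPU-hours to go.
Supplier 6 at 35: take all 500 CPU-hours ; 1050 still needed.
Supplier P at 80: take all 450 CPU-hours ; 600 still needed.
Take 600 from Supplier 5 at 95 to finish.
Supplier 29, Supplier 25: unused.
Cost = 750×25 + 500×35 + 450×80 + 600×95 = 129250.

129250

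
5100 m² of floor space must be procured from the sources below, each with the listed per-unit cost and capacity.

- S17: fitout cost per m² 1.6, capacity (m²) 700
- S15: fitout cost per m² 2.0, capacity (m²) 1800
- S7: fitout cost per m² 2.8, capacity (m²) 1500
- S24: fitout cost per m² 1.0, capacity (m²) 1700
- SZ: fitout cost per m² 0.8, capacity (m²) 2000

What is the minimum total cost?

Fill from the cheapest source first.
SZ (0.8): use full 2000 ; 3100 m² to go.
S24 (1.0): use full 1700 ; 1400 m² to go.
Take 700 from S17 at 1.6 ; need 700 more.
S15 at 2.0: take 700 of its 1800 ; requirement met.
S7: unused.
Cost = 2000×0.8 + 1700×1.0 + 700×1.6 + 700×2.0 = 5820.

5820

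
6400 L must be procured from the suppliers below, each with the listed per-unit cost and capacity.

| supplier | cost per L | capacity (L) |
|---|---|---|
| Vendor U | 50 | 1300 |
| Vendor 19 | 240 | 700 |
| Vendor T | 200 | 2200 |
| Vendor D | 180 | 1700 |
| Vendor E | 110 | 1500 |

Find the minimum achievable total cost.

916000

Fill from the cheapest supplier first.
Take 1300 from Vendor U at 50 → need 5100 more.
Vendor E at 110: take all 1500 L → 3600 still needed.
Vendor D at 180: take all 1700 L → 1900 still needed.
Take 1900 from Vendor T at 200 to finish.
Vendor 19: unused.
Cost = 1300×50 + 1500×110 + 1700×180 + 1900×200 = 916000.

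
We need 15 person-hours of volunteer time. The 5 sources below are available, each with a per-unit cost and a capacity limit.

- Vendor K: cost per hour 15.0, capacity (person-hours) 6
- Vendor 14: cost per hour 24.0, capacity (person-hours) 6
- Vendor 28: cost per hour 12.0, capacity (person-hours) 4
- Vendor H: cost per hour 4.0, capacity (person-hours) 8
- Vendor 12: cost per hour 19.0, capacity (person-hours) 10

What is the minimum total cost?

125

Fill from the cheapest source first.
Vendor H at 4.0: take all 8 person-hours → 7 still needed.
Vendor 28 (12.0): use full 4 → 3 person-hours to go.
Vendor K (15.0): take the remaining 3 → done.
Vendor 12, Vendor 14: unused.
Cost = 8×4.0 + 4×12.0 + 3×15.0 = 125.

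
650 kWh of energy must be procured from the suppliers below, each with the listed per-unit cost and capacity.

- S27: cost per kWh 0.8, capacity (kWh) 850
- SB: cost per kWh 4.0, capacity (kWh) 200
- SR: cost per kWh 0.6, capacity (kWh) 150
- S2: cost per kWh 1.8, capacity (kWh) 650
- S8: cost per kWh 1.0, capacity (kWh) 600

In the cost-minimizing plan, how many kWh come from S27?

Cheapest first:
SR (0.6): use full 150 ; 500 kWh to go.
S27 (0.8): take the remaining 500 ; done.
S8, S2, SB: unused.

500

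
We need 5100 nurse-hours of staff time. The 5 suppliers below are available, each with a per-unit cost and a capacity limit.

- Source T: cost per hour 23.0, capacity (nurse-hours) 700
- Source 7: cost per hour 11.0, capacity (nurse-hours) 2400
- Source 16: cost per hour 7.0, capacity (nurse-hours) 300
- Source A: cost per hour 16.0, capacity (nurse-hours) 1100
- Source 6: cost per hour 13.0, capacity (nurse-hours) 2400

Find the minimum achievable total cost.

Cheapest first:
Take 300 from Source 16 at 7.0 → need 4800 more.
Source 7 at 11.0: take all 2400 nurse-hours → 2400 still needed.
Take 2400 from Source 6 at 13.0 → need 0 more.
Source A, Source T: unused.
Cost = 300×7.0 + 2400×11.0 + 2400×13.0 = 59700.

59700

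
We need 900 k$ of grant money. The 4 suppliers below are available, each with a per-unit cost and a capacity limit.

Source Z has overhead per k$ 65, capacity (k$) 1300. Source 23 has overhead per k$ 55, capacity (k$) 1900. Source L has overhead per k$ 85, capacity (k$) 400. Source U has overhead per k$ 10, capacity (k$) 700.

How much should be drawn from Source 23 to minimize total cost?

Cheapest first:
Source U at 10: take all 700 k$ → 200 still needed.
Source 23 (55): take the remaining 200 → done.
Source Z, Source L: unused.

200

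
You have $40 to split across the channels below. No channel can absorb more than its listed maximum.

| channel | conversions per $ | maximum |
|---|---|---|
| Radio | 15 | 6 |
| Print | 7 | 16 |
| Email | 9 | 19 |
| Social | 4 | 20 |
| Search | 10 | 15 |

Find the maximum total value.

Highest conversions per $ first: Radio 15 > Search 10 > Email 9 > Print 7 > Social 4.
Radio takes 6 to reach its cap of 6 — 34 left.
Give Search 15 to hit its cap of 15 — 19 left.
Email takes 19 to reach its cap of 19 — 0 left.
Total = 15×6 + 9×19 + 10×15 = 411.

411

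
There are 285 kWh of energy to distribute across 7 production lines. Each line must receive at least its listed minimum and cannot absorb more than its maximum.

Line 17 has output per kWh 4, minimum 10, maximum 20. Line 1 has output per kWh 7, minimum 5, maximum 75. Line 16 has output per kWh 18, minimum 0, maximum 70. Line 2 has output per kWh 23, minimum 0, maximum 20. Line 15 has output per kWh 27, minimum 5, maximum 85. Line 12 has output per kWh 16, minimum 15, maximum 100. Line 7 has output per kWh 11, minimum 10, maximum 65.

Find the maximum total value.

Meeting every minimum uses 10+5+0+0+5+15+10 = 45 kWh, leaving 240.
Highest output per kWh first: Line 15 27 > Line 2 23 > Line 16 18 > Line 12 16 > Line 7 11 > Line 1 7 > Line 17 4.
Line 15: +80 to 85 (cap) — 160 left.
Line 2: +20 to 20 (cap) — 140 left.
Give Line 16 70 more to hit its cap of 70 — 70 left.
Line 12 has room for 85 more but only 70 remain, so it gets 85.
Total = 4×10 + 7×5 + 18×70 + 23×20 + 27×85 + 16×85 + 11×10 = 5560.

5560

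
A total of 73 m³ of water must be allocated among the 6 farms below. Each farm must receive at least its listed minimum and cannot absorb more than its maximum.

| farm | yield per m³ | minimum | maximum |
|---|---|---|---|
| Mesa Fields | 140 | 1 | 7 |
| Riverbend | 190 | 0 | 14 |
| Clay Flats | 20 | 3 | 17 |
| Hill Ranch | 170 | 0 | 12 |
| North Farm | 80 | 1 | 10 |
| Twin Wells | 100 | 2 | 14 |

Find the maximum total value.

8200

Meeting every minimum uses 1+0+3+0+1+2 = 7 m³, leaving 66.
Rank by yield per m³: Riverbend 190 > Hill Ranch 170 > Mesa Fields 140 > Twin Wells 100 > North Farm 80 > Clay Flats 20.
Riverbend: +14 to 14 (cap) → 52 left.
Hill Ranch: +12 to 12 (cap) → 40 left.
Mesa Fields: +6 to 7 (cap) → 34 left.
Give Twin Wells 12 more to hit its cap of 14 → 22 left.
North Farm takes 9 more to reach its cap of 10 → 13 left.
Clay Flats has room for 14 more but only 13 remain, so it gets 16.
Total = 140×7 + 190×14 + 20×16 + 170×12 + 80×10 + 100×14 = 8200.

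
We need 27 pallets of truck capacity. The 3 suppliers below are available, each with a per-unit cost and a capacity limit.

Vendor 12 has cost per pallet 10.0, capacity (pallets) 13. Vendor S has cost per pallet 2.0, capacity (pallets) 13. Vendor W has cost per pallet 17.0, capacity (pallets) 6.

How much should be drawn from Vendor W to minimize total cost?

Cheapest first:
Vendor S (2.0): use full 13 ; 14 pallets to go.
Vendor 12 at 10.0: take all 13 pallets ; 1 still needed.
Take 1 from Vendor W at 17.0 to finish.

1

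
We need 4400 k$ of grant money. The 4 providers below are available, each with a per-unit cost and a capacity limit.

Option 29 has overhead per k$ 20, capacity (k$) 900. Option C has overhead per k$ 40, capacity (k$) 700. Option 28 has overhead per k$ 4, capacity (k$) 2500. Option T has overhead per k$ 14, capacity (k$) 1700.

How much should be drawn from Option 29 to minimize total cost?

Use providers in increasing cost order.
Option 28 at 4: take all 2500 k$ — 1900 still needed.
Option T (14): use full 1700 — 200 k$ to go.
Option 29 (20): take the remaining 200 — done.
Option C: unused.

200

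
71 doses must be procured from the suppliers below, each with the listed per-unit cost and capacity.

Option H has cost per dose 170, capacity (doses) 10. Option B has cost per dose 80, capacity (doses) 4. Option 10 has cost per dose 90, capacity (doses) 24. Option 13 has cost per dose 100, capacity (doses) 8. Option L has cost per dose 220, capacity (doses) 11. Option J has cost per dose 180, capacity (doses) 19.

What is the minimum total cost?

9720

Cheapest first:
Take 4 from Option B at 80 → need 67 more.
Take 24 from Option 10 at 90 → need 43 more.
Option 13 at 100: take all 8 doses → 35 still needed.
Option H at 170: take all 10 doses → 25 still needed.
Option J (180): use full 19 → 6 doses to go.
Take 6 from Option L at 220 to finish.
Cost = 4×80 + 24×90 + 8×100 + 10×170 + 19×180 + 6×220 = 9720.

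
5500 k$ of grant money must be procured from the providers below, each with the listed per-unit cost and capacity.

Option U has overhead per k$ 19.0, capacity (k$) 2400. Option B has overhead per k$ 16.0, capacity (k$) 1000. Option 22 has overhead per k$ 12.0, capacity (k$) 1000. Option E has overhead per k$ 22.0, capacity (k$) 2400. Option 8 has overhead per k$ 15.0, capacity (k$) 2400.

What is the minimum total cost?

Fill from the cheapest provider first.
Option 22 (12.0): use full 1000 ; 4500 k$ to go.
Option 8 (15.0): use full 2400 ; 2100 k$ to go.
Take 1000 from Option B at 16.0 ; need 1100 more.
Option U (19.0): take the remaining 1100 ; done.
Option E: unused.
Cost = 1000×12.0 + 2400×15.0 + 1000×16.0 + 1100×19.0 = 84900.

84900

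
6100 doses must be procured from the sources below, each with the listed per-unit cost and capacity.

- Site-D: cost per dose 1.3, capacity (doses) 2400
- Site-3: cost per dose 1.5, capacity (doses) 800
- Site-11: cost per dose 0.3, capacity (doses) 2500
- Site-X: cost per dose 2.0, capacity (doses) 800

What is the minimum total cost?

5870

Fill from the cheapest source first.
Site-11 at 0.3: take all 2500 doses — 3600 still needed.
Site-D at 1.3: take all 2400 doses — 1200 still needed.
Site-3 (1.5): use full 800 — 400 doses to go.
Take 400 from Site-X at 2.0 to finish.
Cost = 2500×0.3 + 2400×1.3 + 800×1.5 + 400×2.0 = 5870.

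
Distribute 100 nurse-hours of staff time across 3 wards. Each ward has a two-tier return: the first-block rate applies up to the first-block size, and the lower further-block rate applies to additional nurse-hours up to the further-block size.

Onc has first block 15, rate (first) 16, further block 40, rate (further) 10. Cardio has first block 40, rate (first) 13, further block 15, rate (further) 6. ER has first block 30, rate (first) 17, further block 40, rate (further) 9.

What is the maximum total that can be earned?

1420

Rank every tier by rate: ER/first 17 > Onc/first 16 > Cardio/first 13 > Onc/second 10 > ER/second 9 > Cardio/second 6.
ER first at 17: fill all 30 ; 70 left.
Onc/first (16): +15 ; 55 left.
Cardio first at 13: fill all 40 ; 15 left.
Onc second at 10: only 15 left, fill 15.
Total = 17×30 + 16×15 + 13×40 + 10×15 = 1420.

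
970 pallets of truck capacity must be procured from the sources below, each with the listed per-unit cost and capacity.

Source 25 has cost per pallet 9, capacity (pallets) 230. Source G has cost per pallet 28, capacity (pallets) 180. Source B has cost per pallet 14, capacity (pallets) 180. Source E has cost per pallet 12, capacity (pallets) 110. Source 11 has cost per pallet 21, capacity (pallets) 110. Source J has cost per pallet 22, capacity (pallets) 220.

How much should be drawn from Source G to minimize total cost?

120

Fill from the cheapest source first.
Take 230 from Source 25 at 9 → need 740 more.
Source E at 12: take all 110 pallets → 630 still needed.
Source B at 14: take all 180 pallets → 450 still needed.
Source 11 at 21: take all 110 pallets → 340 still needed.
Source J at 22: take all 220 pallets → 120 still needed.
Source G (28): take the remaining 120 → done.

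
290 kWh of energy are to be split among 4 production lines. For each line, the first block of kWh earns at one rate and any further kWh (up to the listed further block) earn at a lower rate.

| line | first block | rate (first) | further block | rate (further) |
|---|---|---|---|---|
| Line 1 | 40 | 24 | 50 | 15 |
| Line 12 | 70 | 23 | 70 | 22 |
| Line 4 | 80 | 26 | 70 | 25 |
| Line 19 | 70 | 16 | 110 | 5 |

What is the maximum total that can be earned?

7060

Order all 8 blocks by rate: Line 4/tier1 26 > Line 4/tier2 25 > Line 1/tier1 24 > Line 12/tier1 23 > Line 12/tier2 22 > Line 19/tier1 16 > Line 1/tier2 15 > Line 19/tier2 5.
Line 4/tier1 (26): +80 ; 210 left.
Line 4 tier2 at 25: fill all 70 ; 140 left.
Line 1 tier1 at 24: fill all 40 ; 100 left.
Fill Line 12 tier1 block (70 at 23) ; 30 left.
Line 12/tier2: +30 of 70 at 22; pool empty.
Total = 26×80 + 25×70 + 24×40 + 23×70 + 22×30 = 7060.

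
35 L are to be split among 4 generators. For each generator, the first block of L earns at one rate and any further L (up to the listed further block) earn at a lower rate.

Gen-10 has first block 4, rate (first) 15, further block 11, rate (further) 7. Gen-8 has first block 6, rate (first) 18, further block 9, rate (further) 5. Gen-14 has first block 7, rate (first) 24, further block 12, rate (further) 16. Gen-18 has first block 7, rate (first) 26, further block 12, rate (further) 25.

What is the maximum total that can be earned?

806

Order all 8 blocks by rate: Gen-18/tier1 26 > Gen-18/tier2 25 > Gen-14/tier1 24 > Gen-8/tier1 18 > Gen-14/tier2 16 > Gen-10/tier1 15 > Gen-10/tier2 7 > Gen-8/tier2 5.
Fill Gen-18 tier1 block (7 at 26) — 28 left.
Gen-18 tier2 at 25: fill all 12 — 16 left.
Gen-14/tier1 (24): +7 — 9 left.
Gen-8 tier1 at 18: fill all 6 — 3 left.
3 remain; put them into Gen-14 tier2 at 16.
Total = 26×7 + 25×12 + 24×7 + 18×6 + 16×3 = 806.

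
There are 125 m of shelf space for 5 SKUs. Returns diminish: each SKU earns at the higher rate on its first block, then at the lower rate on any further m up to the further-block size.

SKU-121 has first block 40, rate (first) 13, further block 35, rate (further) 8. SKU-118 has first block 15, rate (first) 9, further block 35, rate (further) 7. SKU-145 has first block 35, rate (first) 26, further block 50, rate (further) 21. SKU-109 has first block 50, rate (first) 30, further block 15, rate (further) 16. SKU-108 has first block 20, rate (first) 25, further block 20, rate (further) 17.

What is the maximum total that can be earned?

3330

Order all 10 blocks by rate: SKU-109/T1 30 > SKU-145/T1 26 > SKU-108/T1 25 > SKU-145/T2 21 > SKU-108/T2 17 > SKU-109/T2 16 > SKU-121/T1 13 > SKU-118/T1 9 > SKU-121/T2 8 > SKU-118/T2 7.
SKU-109 T1 at 30: fill all 50 ; 75 left.
SKU-145/T1 (26): +35 ; 40 left.
SKU-108/T1 (25): +20 ; 20 left.
20 remain; put them into SKU-145 T2 at 21.
Total = 30×50 + 26×35 + 25×20 + 21×20 = 3330.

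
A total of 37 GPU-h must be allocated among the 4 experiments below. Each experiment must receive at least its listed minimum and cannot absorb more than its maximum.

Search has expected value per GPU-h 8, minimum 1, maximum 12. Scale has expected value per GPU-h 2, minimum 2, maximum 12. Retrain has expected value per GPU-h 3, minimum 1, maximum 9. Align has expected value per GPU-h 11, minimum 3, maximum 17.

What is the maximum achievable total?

305

Meeting every minimum uses 1+2+1+3 = 7 GPU-h, leaving 30.
Highest expected value per GPU-h first: Align 11 > Search 8 > Retrain 3 > Scale 2.
Align takes 14 more to reach its cap of 17 — 16 left.
Give Search 11 more to hit its cap of 12 — 5 left.
Retrain: +5 (room for 8) → 6. Pool exhausted.
Total = 8×12 + 2×2 + 3×6 + 11×17 = 305.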